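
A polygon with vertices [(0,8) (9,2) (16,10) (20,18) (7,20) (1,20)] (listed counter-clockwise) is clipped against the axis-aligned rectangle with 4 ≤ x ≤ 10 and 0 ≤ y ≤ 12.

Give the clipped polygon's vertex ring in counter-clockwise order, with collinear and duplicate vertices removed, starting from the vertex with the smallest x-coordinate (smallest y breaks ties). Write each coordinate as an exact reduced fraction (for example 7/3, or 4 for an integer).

Clipped polygon: [(4,16/3) (9,2) (10,22/7) (10,12) (4,12)]

1. After x ≥ 4: [(4,16/3) (9,2) (16,10) (20,18) (7,20) (4,20)]
2. After x ≤ 10: [(4,16/3) (9,2) (10,22/7) (10,254/13) (7,20) (4,20)]
3. After y ≥ 0: [(4,16/3) (9,2) (10,22/7) (10,254/13) (7,20) (4,20)]
4. After y ≤ 12: [(4,12) (4,16/3) (9,2) (10,22/7) (10,12)]
5. Canonical ring: [(4,16/3) (9,2) (10,22/7) (10,12) (4,12)]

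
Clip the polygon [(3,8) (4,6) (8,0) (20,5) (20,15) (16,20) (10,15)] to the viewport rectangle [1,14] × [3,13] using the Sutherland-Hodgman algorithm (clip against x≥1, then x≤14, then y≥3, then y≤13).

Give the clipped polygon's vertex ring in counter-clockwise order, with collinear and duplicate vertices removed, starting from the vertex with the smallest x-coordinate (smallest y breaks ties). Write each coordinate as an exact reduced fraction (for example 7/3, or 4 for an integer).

1. After x ≥ 1: [(3,8) (4,6) (8,0) (20,5) (20,15) (16,20) (10,15)]
2. After x ≤ 14: [(3,8) (4,6) (8,0) (14,5/2) (14,55/3) (10,15)]
3. After y ≥ 3: [(3,8) (4,6) (6,3) (14,3) (14,55/3) (10,15)]
4. After y ≤ 13: [(8,13) (3,8) (4,6) (6,3) (14,3) (14,13)]
5. Canonical ring: [(3,8) (4,6) (6,3) (14,3) (14,13) (8,13)]

Clipped polygon: [(3,8) (4,6) (6,3) (14,3) (14,13) (8,13)]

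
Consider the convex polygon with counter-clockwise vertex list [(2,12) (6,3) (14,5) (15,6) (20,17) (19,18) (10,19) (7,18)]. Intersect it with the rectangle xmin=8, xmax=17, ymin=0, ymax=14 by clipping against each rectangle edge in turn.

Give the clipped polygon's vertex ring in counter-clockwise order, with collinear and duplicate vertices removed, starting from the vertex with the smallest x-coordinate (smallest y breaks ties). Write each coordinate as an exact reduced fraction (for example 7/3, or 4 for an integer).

1. After x ≥ 8: [(8,7/2) (14,5) (15,6) (20,17) (19,18) (10,19) (8,55/3)]
2. After x ≤ 17: [(8,7/2) (14,5) (15,6) (17,52/5) (17,164/9) (10,19) (8,55/3)]
3. After y ≥ 0: [(8,7/2) (14,5) (15,6) (17,52/5) (17,164/9) (10,19) (8,55/3)]
4. After y ≤ 14: [(8,14) (8,7/2) (14,5) (15,6) (17,52/5) (17,14)]
5. Canonical ring: [(8,7/2) (14,5) (15,6) (17,52/5) (17,14) (8,14)]

Clipped polygon: [(8,7/2) (14,5) (15,6) (17,52/5) (17,14) (8,14)]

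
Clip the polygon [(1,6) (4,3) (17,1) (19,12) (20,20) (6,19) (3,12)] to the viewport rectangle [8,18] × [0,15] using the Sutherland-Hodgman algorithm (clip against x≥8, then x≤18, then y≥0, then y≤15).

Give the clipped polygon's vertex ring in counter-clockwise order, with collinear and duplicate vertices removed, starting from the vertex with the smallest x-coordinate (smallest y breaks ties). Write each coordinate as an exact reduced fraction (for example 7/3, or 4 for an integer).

Clipped polygon: [(8,31/13) (17,1) (18,13/2) (18,15) (8,15)]

1. After x ≥ 8: [(8,31/13) (17,1) (19,12) (20,20) (8,134/7)]
2. After x ≤ 18: [(8,31/13) (17,1) (18,13/2) (18,139/7) (8,134/7)]
3. After y ≥ 0: [(8,31/13) (17,1) (18,13/2) (18,139/7) (8,134/7)]
4. After y ≤ 15: [(8,15) (8,31/13) (17,1) (18,13/2) (18,15)]
5. Canonical ring: [(8,31/13) (17,1) (18,13/2) (18,15) (8,15)]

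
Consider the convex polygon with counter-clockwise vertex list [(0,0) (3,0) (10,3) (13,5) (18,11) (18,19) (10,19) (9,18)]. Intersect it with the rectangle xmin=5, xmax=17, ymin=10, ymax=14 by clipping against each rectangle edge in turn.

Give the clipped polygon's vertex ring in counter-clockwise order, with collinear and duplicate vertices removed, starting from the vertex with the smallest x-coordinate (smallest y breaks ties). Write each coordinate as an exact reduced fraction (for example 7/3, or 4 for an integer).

Clipped polygon: [(5,10) (17,10) (17,14) (7,14)]

1. After x ≥ 5: [(5,10) (5,6/7) (10,3) (13,5) (18,11) (18,19) (10,19) (9,18)]
2. After x ≤ 17: [(5,10) (5,6/7) (10,3) (13,5) (17,49/5) (17,19) (10,19) (9,18)]
3. After y ≥ 10: [(5,10) (5,10) (17,10) (17,19) (10,19) (9,18)]
4. After y ≤ 14: [(7,14) (5,10) (5,10) (17,10) (17,14)]
5. Canonical ring: [(5,10) (17,10) (17,14) (7,14)]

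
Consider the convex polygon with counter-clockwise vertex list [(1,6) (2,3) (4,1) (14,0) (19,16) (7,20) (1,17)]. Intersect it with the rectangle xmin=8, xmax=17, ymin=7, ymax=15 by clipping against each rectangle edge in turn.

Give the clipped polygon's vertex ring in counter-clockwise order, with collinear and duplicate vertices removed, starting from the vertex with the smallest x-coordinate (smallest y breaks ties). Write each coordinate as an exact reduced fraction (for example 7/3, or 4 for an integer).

Clipped polygon: [(8,7) (259/16,7) (17,48/5) (17,15) (8,15)]

1. After x ≥ 8: [(8,3/5) (14,0) (19,16) (8,59/3)]
2. After x ≤ 17: [(8,3/5) (14,0) (17,48/5) (17,50/3) (8,59/3)]
3. After y ≥ 7: [(8,7) (259/16,7) (17,48/5) (17,50/3) (8,59/3)]
4. After y ≤ 15: [(8,15) (8,7) (259/16,7) (17,48/5) (17,15)]
5. Canonical ring: [(8,7) (259/16,7) (17,48/5) (17,15) (8,15)]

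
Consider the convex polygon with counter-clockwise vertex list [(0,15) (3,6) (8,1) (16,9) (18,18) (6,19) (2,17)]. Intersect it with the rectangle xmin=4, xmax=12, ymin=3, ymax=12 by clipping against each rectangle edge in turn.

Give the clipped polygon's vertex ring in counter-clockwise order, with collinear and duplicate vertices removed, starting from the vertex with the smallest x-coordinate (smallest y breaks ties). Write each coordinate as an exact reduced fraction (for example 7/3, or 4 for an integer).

Clipped polygon: [(4,5) (6,3) (10,3) (12,5) (12,12) (4,12)]

1. After x ≥ 4: [(4,5) (8,1) (16,9) (18,18) (6,19) (4,18)]
2. After x ≤ 12: [(4,5) (8,1) (12,5) (12,37/2) (6,19) (4,18)]
3. After y ≥ 3: [(4,5) (6,3) (10,3) (12,5) (12,37/2) (6,19) (4,18)]
4. After y ≤ 12: [(4,12) (4,5) (6,3) (10,3) (12,5) (12,12)]
5. Canonical ring: [(4,5) (6,3) (10,3) (12,5) (12,12) (4,12)]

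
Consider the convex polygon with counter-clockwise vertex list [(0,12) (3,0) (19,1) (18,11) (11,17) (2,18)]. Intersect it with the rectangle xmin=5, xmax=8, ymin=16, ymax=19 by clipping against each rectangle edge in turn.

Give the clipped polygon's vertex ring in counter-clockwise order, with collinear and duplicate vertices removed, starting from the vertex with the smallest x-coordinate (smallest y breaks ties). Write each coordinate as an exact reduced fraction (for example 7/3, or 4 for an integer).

Clipped polygon: [(5,16) (8,16) (8,52/3) (5,53/3)]

1. After x ≥ 5: [(5,1/8) (19,1) (18,11) (11,17) (5,53/3)]
2. After x ≤ 8: [(5,1/8) (8,5/16) (8,52/3) (5,53/3)]
3. After y ≥ 16: [(5,16) (8,16) (8,52/3) (5,53/3)]
4. After y ≤ 19: [(5,16) (8,16) (8,52/3) (5,53/3)]
5. Canonical ring: [(5,16) (8,16) (8,52/3) (5,53/3)]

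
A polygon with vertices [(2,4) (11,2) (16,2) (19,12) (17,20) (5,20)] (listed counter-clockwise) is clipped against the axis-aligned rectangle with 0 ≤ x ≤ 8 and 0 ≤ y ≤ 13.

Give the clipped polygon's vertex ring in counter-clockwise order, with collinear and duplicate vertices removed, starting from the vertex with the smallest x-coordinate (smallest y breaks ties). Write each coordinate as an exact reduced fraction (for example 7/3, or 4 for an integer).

1. After x ≥ 0: [(2,4) (11,2) (16,2) (19,12) (17,20) (5,20)]
2. After x ≤ 8: [(2,4) (8,8/3) (8,20) (5,20)]
3. After y ≥ 0: [(2,4) (8,8/3) (8,20) (5,20)]
4. After y ≤ 13: [(59/16,13) (2,4) (8,8/3) (8,13)]
5. Canonical ring: [(2,4) (8,8/3) (8,13) (59/16,13)]

Clipped polygon: [(2,4) (8,8/3) (8,13) (59/16,13)]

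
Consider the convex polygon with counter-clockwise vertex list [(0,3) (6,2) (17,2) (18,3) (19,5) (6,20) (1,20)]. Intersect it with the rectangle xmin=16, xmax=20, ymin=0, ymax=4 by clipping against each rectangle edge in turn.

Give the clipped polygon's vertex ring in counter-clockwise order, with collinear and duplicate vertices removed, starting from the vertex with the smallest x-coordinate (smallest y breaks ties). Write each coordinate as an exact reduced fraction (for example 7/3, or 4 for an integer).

1. After x ≥ 16: [(16,2) (17,2) (18,3) (19,5) (16,110/13)]
2. After x ≤ 20: [(16,2) (17,2) (18,3) (19,5) (16,110/13)]
3. After y ≥ 0: [(16,2) (17,2) (18,3) (19,5) (16,110/13)]
4. After y ≤ 4: [(16,4) (16,2) (17,2) (18,3) (37/2,4)]
5. Canonical ring: [(16,2) (17,2) (18,3) (37/2,4) (16,4)]

Clipped polygon: [(16,2) (17,2) (18,3) (37/2,4) (16,4)]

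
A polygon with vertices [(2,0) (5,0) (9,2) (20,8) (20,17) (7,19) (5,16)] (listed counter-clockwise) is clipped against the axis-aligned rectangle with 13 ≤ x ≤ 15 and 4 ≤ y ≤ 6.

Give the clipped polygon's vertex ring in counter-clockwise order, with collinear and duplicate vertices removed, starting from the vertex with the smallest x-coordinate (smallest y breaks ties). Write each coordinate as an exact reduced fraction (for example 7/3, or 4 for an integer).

1. After x ≥ 13: [(13,46/11) (20,8) (20,17) (13,235/13)]
2. After x ≤ 15: [(13,46/11) (15,58/11) (15,231/13) (13,235/13)]
3. After y ≥ 4: [(13,46/11) (15,58/11) (15,231/13) (13,235/13)]
4. After y ≤ 6: [(13,6) (13,46/11) (15,58/11) (15,6)]
5. Canonical ring: [(13,46/11) (15,58/11) (15,6) (13,6)]

Clipped polygon: [(13,46/11) (15,58/11) (15,6) (13,6)]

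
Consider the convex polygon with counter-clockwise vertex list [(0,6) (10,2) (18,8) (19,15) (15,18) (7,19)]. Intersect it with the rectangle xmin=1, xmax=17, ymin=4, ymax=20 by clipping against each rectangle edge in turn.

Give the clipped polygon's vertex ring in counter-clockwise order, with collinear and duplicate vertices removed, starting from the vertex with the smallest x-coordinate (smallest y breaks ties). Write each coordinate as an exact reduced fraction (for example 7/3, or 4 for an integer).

1. After x ≥ 1: [(1,55/7) (1,28/5) (10,2) (18,8) (19,15) (15,18) (7,19)]
2. After x ≤ 17: [(1,55/7) (1,28/5) (10,2) (17,29/4) (17,33/2) (15,18) (7,19)]
3. After y ≥ 4: [(1,55/7) (1,28/5) (5,4) (38/3,4) (17,29/4) (17,33/2) (15,18) (7,19)]
4. After y ≤ 20: [(1,55/7) (1,28/5) (5,4) (38/3,4) (17,29/4) (17,33/2) (15,18) (7,19)]
5. Canonical ring: [(1,28/5) (5,4) (38/3,4) (17,29/4) (17,33/2) (15,18) (7,19) (1,55/7)]

Clipped polygon: [(1,28/5) (5,4) (38/3,4) (17,29/4) (17,33/2) (15,18) (7,19) (1,55/7)]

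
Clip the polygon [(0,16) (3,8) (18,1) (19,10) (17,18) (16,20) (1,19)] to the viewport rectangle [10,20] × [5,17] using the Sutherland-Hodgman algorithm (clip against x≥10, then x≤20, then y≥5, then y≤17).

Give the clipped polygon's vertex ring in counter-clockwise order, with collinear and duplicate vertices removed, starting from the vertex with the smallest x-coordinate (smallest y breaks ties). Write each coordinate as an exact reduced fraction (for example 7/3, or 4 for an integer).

1. After x ≥ 10: [(10,71/15) (18,1) (19,10) (17,18) (16,20) (10,98/5)]
2. After x ≤ 20: [(10,71/15) (18,1) (19,10) (17,18) (16,20) (10,98/5)]
3. After y ≥ 5: [(10,5) (166/9,5) (19,10) (17,18) (16,20) (10,98/5)]
4. After y ≤ 17: [(10,17) (10,5) (166/9,5) (19,10) (69/4,17)]
5. Canonical ring: [(10,5) (166/9,5) (19,10) (69/4,17) (10,17)]

Clipped polygon: [(10,5) (166/9,5) (19,10) (69/4,17) (10,17)]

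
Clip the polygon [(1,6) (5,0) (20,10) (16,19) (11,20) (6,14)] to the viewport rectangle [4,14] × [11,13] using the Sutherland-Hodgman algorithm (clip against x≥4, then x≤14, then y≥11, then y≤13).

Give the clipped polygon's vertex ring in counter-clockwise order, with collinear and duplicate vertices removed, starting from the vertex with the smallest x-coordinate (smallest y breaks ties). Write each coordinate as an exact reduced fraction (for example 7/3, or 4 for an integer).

1. After x ≥ 4: [(4,54/5) (4,3/2) (5,0) (20,10) (16,19) (11,20) (6,14)]
2. After x ≤ 14: [(4,54/5) (4,3/2) (5,0) (14,6) (14,97/5) (11,20) (6,14)]
3. After y ≥ 11: [(33/8,11) (14,11) (14,97/5) (11,20) (6,14)]
4. After y ≤ 13: [(43/8,13) (33/8,11) (14,11) (14,13)]
5. Canonical ring: [(33/8,11) (14,11) (14,13) (43/8,13)]

Clipped polygon: [(33/8,11) (14,11) (14,13) (43/8,13)]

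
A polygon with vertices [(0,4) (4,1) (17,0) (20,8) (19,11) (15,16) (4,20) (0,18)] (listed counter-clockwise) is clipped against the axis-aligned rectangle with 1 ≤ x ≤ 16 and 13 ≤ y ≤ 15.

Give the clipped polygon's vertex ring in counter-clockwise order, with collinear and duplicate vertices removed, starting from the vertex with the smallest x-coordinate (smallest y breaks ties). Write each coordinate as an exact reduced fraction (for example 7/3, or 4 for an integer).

Clipped polygon: [(1,13) (16,13) (16,59/4) (79/5,15) (1,15)]

1. After x ≥ 1: [(1,13/4) (4,1) (17,0) (20,8) (19,11) (15,16) (4,20) (1,37/2)]
2. After x ≤ 16: [(1,13/4) (4,1) (16,1/13) (16,59/4) (15,16) (4,20) (1,37/2)]
3. After y ≥ 13: [(1,13) (16,13) (16,59/4) (15,16) (4,20) (1,37/2)]
4. After y ≤ 15: [(1,15) (1,13) (16,13) (16,59/4) (79/5,15)]
5. Canonical ring: [(1,13) (16,13) (16,59/4) (79/5,15) (1,15)]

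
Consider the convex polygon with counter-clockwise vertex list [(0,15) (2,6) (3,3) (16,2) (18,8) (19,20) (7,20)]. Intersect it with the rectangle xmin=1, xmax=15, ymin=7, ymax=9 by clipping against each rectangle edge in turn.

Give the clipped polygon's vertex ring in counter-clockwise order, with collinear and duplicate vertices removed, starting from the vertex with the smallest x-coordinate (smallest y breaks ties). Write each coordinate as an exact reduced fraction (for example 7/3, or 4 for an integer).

1. After x ≥ 1: [(1,110/7) (1,21/2) (2,6) (3,3) (16,2) (18,8) (19,20) (7,20)]
2. After x ≤ 15: [(1,110/7) (1,21/2) (2,6) (3,3) (15,27/13) (15,20) (7,20)]
3. After y ≥ 7: [(1,110/7) (1,21/2) (16/9,7) (15,7) (15,20) (7,20)]
4. After y ≤ 9: [(4/3,9) (16/9,7) (15,7) (15,9)]
5. Canonical ring: [(4/3,9) (16/9,7) (15,7) (15,9)]

Clipped polygon: [(4/3,9) (16/9,7) (15,7) (15,9)]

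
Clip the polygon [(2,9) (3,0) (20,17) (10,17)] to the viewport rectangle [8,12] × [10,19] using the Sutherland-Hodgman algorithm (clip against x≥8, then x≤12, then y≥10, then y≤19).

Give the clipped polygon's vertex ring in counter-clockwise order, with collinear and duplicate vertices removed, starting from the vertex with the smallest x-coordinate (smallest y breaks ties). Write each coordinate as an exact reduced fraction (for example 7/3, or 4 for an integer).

1. After x ≥ 8: [(8,15) (8,5) (20,17) (10,17)]
2. After x ≤ 12: [(8,15) (8,5) (12,9) (12,17) (10,17)]
3. After y ≥ 10: [(8,15) (8,10) (12,10) (12,17) (10,17)]
4. After y ≤ 19: [(8,15) (8,10) (12,10) (12,17) (10,17)]
5. Canonical ring: [(8,10) (12,10) (12,17) (10,17) (8,15)]

Clipped polygon: [(8,10) (12,10) (12,17) (10,17) (8,15)]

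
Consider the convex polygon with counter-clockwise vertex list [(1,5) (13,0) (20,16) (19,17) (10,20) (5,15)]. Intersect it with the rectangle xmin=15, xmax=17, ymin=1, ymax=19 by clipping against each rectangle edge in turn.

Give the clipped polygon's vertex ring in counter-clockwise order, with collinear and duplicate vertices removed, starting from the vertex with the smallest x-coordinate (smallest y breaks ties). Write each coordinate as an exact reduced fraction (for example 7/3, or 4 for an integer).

Clipped polygon: [(15,32/7) (17,64/7) (17,53/3) (15,55/3)]

1. After x ≥ 15: [(15,32/7) (20,16) (19,17) (15,55/3)]
2. After x ≤ 17: [(15,32/7) (17,64/7) (17,53/3) (15,55/3)]
3. After y ≥ 1: [(15,32/7) (17,64/7) (17,53/3) (15,55/3)]
4. After y ≤ 19: [(15,32/7) (17,64/7) (17,53/3) (15,55/3)]
5. Canonical ring: [(15,32/7) (17,64/7) (17,53/3) (15,55/3)]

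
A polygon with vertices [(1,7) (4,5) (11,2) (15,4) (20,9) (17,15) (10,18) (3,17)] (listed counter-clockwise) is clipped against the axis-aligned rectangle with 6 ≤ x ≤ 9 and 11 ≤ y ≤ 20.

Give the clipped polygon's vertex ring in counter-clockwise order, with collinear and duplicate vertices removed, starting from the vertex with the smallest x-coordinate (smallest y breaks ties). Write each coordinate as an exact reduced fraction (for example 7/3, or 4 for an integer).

Clipped polygon: [(6,11) (9,11) (9,125/7) (6,122/7)]

1. After x ≥ 6: [(6,29/7) (11,2) (15,4) (20,9) (17,15) (10,18) (6,122/7)]
2. After x ≤ 9: [(6,29/7) (9,20/7) (9,125/7) (6,122/7)]
3. After y ≥ 11: [(6,11) (9,11) (9,125/7) (6,122/7)]
4. After y ≤ 20: [(6,11) (9,11) (9,125/7) (6,122/7)]
5. Canonical ring: [(6,11) (9,11) (9,125/7) (6,122/7)]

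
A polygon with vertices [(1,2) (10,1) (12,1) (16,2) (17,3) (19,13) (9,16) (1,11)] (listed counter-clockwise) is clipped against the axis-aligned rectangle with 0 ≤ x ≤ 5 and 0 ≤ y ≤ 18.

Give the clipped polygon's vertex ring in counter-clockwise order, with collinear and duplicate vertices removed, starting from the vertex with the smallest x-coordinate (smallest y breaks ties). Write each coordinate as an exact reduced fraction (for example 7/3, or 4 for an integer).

Clipped polygon: [(1,2) (5,14/9) (5,27/2) (1,11)]

1. After x ≥ 0: [(1,2) (10,1) (12,1) (16,2) (17,3) (19,13) (9,16) (1,11)]
2. After x ≤ 5: [(1,2) (5,14/9) (5,27/2) (1,11)]
3. After y ≥ 0: [(1,2) (5,14/9) (5,27/2) (1,11)]
4. After y ≤ 18: [(1,2) (5,14/9) (5,27/2) (1,11)]
5. Canonical ring: [(1,2) (5,14/9) (5,27/2) (1,11)]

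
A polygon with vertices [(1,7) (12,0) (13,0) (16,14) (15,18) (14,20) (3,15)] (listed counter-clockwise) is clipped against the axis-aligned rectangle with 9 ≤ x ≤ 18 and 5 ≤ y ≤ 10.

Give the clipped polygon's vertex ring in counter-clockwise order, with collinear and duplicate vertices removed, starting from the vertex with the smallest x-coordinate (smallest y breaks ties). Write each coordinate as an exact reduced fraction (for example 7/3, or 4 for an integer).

Clipped polygon: [(9,5) (197/14,5) (106/7,10) (9,10)]

1. After x ≥ 9: [(9,21/11) (12,0) (13,0) (16,14) (15,18) (14,20) (9,195/11)]
2. After x ≤ 18: [(9,21/11) (12,0) (13,0) (16,14) (15,18) (14,20) (9,195/11)]
3. After y ≥ 5: [(9,5) (197/14,5) (16,14) (15,18) (14,20) (9,195/11)]
4. After y ≤ 10: [(9,10) (9,5) (197/14,5) (106/7,10)]
5. Canonical ring: [(9,5) (197/14,5) (106/7,10) (9,10)]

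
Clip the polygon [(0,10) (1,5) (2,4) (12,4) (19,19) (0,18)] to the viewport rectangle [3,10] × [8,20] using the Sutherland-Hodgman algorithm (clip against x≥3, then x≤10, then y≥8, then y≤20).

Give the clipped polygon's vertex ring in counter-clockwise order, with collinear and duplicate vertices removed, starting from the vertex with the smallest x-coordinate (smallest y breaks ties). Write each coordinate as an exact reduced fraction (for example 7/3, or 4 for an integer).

Clipped polygon: [(3,8) (10,8) (10,352/19) (3,345/19)]

1. After x ≥ 3: [(3,4) (12,4) (19,19) (3,345/19)]
2. After x ≤ 10: [(3,4) (10,4) (10,352/19) (3,345/19)]
3. After y ≥ 8: [(3,8) (10,8) (10,352/19) (3,345/19)]
4. After y ≤ 20: [(3,8) (10,8) (10,352/19) (3,345/19)]
5. Canonical ring: [(3,8) (10,8) (10,352/19) (3,345/19)]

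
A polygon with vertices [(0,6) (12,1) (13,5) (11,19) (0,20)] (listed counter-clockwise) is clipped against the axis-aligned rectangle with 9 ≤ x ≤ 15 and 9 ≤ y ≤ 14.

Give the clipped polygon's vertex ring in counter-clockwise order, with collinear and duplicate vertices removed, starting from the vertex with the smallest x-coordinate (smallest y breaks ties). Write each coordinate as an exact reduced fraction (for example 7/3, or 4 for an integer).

Clipped polygon: [(9,9) (87/7,9) (82/7,14) (9,14)]

1. After x ≥ 9: [(9,9/4) (12,1) (13,5) (11,19) (9,211/11)]
2. After x ≤ 15: [(9,9/4) (12,1) (13,5) (11,19) (9,211/11)]
3. After y ≥ 9: [(9,9) (87/7,9) (11,19) (9,211/11)]
4. After y ≤ 14: [(9,14) (9,9) (87/7,9) (82/7,14)]
5. Canonical ring: [(9,9) (87/7,9) (82/7,14) (9,14)]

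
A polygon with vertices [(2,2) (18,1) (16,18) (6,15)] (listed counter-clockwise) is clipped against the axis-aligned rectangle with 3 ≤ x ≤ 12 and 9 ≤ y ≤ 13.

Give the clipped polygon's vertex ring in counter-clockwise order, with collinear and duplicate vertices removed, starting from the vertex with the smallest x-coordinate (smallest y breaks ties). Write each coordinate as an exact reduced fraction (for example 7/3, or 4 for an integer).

Clipped polygon: [(54/13,9) (12,9) (12,13) (70/13,13)]

1. After x ≥ 3: [(3,21/4) (3,31/16) (18,1) (16,18) (6,15)]
2. After x ≤ 12: [(3,21/4) (3,31/16) (12,11/8) (12,84/5) (6,15)]
3. After y ≥ 9: [(54/13,9) (12,9) (12,84/5) (6,15)]
4. After y ≤ 13: [(70/13,13) (54/13,9) (12,9) (12,13)]
5. Canonical ring: [(54/13,9) (12,9) (12,13) (70/13,13)]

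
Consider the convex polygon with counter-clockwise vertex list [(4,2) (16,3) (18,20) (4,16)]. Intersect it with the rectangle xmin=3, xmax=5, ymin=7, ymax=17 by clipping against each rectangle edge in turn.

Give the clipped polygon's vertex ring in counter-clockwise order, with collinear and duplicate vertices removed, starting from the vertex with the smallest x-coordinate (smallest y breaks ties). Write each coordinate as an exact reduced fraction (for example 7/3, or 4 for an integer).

Clipped polygon: [(4,7) (5,7) (5,114/7) (4,16)]

1. After x ≥ 3: [(4,2) (16,3) (18,20) (4,16)]
2. After x ≤ 5: [(4,2) (5,25/12) (5,114/7) (4,16)]
3. After y ≥ 7: [(4,7) (5,7) (5,114/7) (4,16)]
4. After y ≤ 17: [(4,7) (5,7) (5,114/7) (4,16)]
5. Canonical ring: [(4,7) (5,7) (5,114/7) (4,16)]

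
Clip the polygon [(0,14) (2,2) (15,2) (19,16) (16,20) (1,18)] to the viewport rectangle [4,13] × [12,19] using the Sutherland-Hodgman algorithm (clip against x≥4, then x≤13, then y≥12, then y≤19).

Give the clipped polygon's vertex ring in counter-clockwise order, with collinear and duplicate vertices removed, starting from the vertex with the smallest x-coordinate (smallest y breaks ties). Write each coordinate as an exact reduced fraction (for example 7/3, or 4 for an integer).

Clipped polygon: [(4,12) (13,12) (13,19) (17/2,19) (4,92/5)]

1. After x ≥ 4: [(4,2) (15,2) (19,16) (16,20) (4,92/5)]
2. After x ≤ 13: [(4,2) (13,2) (13,98/5) (4,92/5)]
3. After y ≥ 12: [(4,12) (13,12) (13,98/5) (4,92/5)]
4. After y ≤ 19: [(4,12) (13,12) (13,19) (17/2,19) (4,92/5)]
5. Canonical ring: [(4,12) (13,12) (13,19) (17/2,19) (4,92/5)]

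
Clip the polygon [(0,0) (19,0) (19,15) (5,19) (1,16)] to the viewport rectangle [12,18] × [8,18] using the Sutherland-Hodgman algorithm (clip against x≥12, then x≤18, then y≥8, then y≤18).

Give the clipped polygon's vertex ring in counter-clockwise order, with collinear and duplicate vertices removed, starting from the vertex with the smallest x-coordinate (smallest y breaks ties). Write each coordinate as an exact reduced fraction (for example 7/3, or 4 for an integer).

Clipped polygon: [(12,8) (18,8) (18,107/7) (12,17)]

1. After x ≥ 12: [(12,0) (19,0) (19,15) (12,17)]
2. After x ≤ 18: [(12,0) (18,0) (18,107/7) (12,17)]
3. After y ≥ 8: [(12,8) (18,8) (18,107/7) (12,17)]
4. After y ≤ 18: [(12,8) (18,8) (18,107/7) (12,17)]
5. Canonical ring: [(12,8) (18,8) (18,107/7) (12,17)]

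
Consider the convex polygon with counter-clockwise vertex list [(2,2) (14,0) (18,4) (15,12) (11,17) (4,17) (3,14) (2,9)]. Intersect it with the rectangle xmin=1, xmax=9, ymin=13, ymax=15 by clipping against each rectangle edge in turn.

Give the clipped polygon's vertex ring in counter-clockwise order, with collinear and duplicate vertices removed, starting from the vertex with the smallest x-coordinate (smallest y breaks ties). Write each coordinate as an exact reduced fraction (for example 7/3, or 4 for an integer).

1. After x ≥ 1: [(2,2) (14,0) (18,4) (15,12) (11,17) (4,17) (3,14) (2,9)]
2. After x ≤ 9: [(2,2) (9,5/6) (9,17) (4,17) (3,14) (2,9)]
3. After y ≥ 13: [(9,13) (9,17) (4,17) (3,14) (14/5,13)]
4. After y ≤ 15: [(9,13) (9,15) (10/3,15) (3,14) (14/5,13)]
5. Canonical ring: [(14/5,13) (9,13) (9,15) (10/3,15) (3,14)]

Clipped polygon: [(14/5,13) (9,13) (9,15) (10/3,15) (3,14)]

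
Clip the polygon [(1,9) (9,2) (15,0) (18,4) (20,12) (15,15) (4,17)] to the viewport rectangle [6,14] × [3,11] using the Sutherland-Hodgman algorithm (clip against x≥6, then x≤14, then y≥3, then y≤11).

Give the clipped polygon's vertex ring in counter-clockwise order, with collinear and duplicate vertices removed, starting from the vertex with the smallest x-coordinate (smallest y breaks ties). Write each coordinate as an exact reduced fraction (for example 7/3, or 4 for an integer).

Clipped polygon: [(6,37/8) (55/7,3) (14,3) (14,11) (6,11)]

1. After x ≥ 6: [(6,37/8) (9,2) (15,0) (18,4) (20,12) (15,15) (6,183/11)]
2. After x ≤ 14: [(6,37/8) (9,2) (14,1/3) (14,167/11) (6,183/11)]
3. After y ≥ 3: [(6,37/8) (55/7,3) (14,3) (14,167/11) (6,183/11)]
4. After y ≤ 11: [(6,11) (6,37/8) (55/7,3) (14,3) (14,11)]
5. Canonical ring: [(6,37/8) (55/7,3) (14,3) (14,11) (6,11)]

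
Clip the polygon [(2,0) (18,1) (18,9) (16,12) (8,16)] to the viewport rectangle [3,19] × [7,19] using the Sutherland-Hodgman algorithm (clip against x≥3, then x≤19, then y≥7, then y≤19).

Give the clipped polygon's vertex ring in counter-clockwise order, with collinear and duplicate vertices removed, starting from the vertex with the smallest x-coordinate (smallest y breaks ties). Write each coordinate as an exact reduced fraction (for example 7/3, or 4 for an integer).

Clipped polygon: [(37/8,7) (18,7) (18,9) (16,12) (8,16)]

1. After x ≥ 3: [(3,8/3) (3,1/16) (18,1) (18,9) (16,12) (8,16)]
2. After x ≤ 19: [(3,8/3) (3,1/16) (18,1) (18,9) (16,12) (8,16)]
3. After y ≥ 7: [(37/8,7) (18,7) (18,9) (16,12) (8,16)]
4. After y ≤ 19: [(37/8,7) (18,7) (18,9) (16,12) (8,16)]
5. Canonical ring: [(37/8,7) (18,7) (18,9) (16,12) (8,16)]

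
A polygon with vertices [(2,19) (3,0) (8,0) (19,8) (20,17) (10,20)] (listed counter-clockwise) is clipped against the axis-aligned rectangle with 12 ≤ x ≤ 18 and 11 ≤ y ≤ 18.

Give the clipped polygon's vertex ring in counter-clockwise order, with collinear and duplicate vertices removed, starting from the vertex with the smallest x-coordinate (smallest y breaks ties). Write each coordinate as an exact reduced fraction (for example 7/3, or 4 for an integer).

1. After x ≥ 12: [(12,32/11) (19,8) (20,17) (12,97/5)]
2. After x ≤ 18: [(12,32/11) (18,80/11) (18,88/5) (12,97/5)]
3. After y ≥ 11: [(12,11) (18,11) (18,88/5) (12,97/5)]
4. After y ≤ 18: [(12,18) (12,11) (18,11) (18,88/5) (50/3,18)]
5. Canonical ring: [(12,11) (18,11) (18,88/5) (50/3,18) (12,18)]

Clipped polygon: [(12,11) (18,11) (18,88/5) (50/3,18) (12,18)]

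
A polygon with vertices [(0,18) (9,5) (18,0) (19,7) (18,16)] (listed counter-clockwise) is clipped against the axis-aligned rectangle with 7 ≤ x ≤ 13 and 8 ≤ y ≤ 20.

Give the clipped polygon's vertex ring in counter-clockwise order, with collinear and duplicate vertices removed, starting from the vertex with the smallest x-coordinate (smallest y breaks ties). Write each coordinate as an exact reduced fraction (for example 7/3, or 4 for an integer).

1. After x ≥ 7: [(7,155/9) (7,71/9) (9,5) (18,0) (19,7) (18,16)]
2. After x ≤ 13: [(13,149/9) (7,155/9) (7,71/9) (9,5) (13,25/9)]
3. After y ≥ 8: [(13,8) (13,149/9) (7,155/9) (7,8)]
4. After y ≤ 20: [(13,8) (13,149/9) (7,155/9) (7,8)]
5. Canonical ring: [(7,8) (13,8) (13,149/9) (7,155/9)]

Clipped polygon: [(7,8) (13,8) (13,149/9) (7,155/9)]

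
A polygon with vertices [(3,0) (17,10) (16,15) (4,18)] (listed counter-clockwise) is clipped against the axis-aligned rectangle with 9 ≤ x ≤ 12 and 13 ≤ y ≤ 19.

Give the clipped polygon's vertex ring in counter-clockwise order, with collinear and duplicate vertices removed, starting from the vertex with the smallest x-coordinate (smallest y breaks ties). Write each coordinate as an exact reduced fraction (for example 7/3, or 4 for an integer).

Clipped polygon: [(9,13) (12,13) (12,16) (9,67/4)]

1. After x ≥ 9: [(9,30/7) (17,10) (16,15) (9,67/4)]
2. After x ≤ 12: [(9,30/7) (12,45/7) (12,16) (9,67/4)]
3. After y ≥ 13: [(9,13) (12,13) (12,16) (9,67/4)]
4. After y ≤ 19: [(9,13) (12,13) (12,16) (9,67/4)]
5. Canonical ring: [(9,13) (12,13) (12,16) (9,67/4)]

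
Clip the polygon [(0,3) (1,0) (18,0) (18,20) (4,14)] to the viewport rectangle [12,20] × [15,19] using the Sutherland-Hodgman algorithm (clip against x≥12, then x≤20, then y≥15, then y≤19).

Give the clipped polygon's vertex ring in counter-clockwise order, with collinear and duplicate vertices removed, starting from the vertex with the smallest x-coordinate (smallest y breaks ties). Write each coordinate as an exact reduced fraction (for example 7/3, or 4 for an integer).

1. After x ≥ 12: [(12,0) (18,0) (18,20) (12,122/7)]
2. After x ≤ 20: [(12,0) (18,0) (18,20) (12,122/7)]
3. After y ≥ 15: [(12,15) (18,15) (18,20) (12,122/7)]
4. After y ≤ 19: [(12,15) (18,15) (18,19) (47/3,19) (12,122/7)]
5. Canonical ring: [(12,15) (18,15) (18,19) (47/3,19) (12,122/7)]

Clipped polygon: [(12,15) (18,15) (18,19) (47/3,19) (12,122/7)]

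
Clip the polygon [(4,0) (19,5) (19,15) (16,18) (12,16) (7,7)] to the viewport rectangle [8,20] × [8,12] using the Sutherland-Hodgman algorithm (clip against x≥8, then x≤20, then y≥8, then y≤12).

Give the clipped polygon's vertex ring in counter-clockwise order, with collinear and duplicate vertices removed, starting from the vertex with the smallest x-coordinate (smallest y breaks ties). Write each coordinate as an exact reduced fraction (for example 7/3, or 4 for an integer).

1. After x ≥ 8: [(8,4/3) (19,5) (19,15) (16,18) (12,16) (8,44/5)]
2. After x ≤ 20: [(8,4/3) (19,5) (19,15) (16,18) (12,16) (8,44/5)]
3. After y ≥ 8: [(8,8) (19,8) (19,15) (16,18) (12,16) (8,44/5)]
4. After y ≤ 12: [(8,8) (19,8) (19,12) (88/9,12) (8,44/5)]
5. Canonical ring: [(8,8) (19,8) (19,12) (88/9,12) (8,44/5)]

Clipped polygon: [(8,8) (19,8) (19,12) (88/9,12) (8,44/5)]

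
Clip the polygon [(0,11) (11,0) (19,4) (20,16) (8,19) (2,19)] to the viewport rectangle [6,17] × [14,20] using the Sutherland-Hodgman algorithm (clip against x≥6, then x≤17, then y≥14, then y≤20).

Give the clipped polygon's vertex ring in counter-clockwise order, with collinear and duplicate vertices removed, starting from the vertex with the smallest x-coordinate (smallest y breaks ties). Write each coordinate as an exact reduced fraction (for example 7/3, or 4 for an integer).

1. After x ≥ 6: [(6,5) (11,0) (19,4) (20,16) (8,19) (6,19)]
2. After x ≤ 17: [(6,5) (11,0) (17,3) (17,67/4) (8,19) (6,19)]
3. After y ≥ 14: [(6,14) (17,14) (17,67/4) (8,19) (6,19)]
4. After y ≤ 20: [(6,14) (17,14) (17,67/4) (8,19) (6,19)]
5. Canonical ring: [(6,14) (17,14) (17,67/4) (8,19) (6,19)]

Clipped polygon: [(6,14) (17,14) (17,67/4) (8,19) (6,19)]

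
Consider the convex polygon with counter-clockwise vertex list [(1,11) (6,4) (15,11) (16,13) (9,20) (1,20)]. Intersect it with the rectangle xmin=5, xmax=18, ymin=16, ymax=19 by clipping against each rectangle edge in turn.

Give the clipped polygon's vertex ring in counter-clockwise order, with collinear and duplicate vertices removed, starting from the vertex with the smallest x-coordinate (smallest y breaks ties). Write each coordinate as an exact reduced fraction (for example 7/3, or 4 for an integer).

1. After x ≥ 5: [(5,27/5) (6,4) (15,11) (16,13) (9,20) (5,20)]
2. After x ≤ 18: [(5,27/5) (6,4) (15,11) (16,13) (9,20) (5,20)]
3. After y ≥ 16: [(5,16) (13,16) (9,20) (5,20)]
4. After y ≤ 19: [(5,19) (5,16) (13,16) (10,19)]
5. Canonical ring: [(5,16) (13,16) (10,19) (5,19)]

Clipped polygon: [(5,16) (13,16) (10,19) (5,19)]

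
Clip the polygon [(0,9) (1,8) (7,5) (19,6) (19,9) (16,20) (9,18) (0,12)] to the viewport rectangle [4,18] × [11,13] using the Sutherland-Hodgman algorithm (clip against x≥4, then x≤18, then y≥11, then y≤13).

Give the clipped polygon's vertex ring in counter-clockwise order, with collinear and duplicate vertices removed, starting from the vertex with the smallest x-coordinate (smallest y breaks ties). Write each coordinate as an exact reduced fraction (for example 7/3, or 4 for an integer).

1. After x ≥ 4: [(4,13/2) (7,5) (19,6) (19,9) (16,20) (9,18) (4,44/3)]
2. After x ≤ 18: [(4,13/2) (7,5) (18,71/12) (18,38/3) (16,20) (9,18) (4,44/3)]
3. After y ≥ 11: [(4,11) (18,11) (18,38/3) (16,20) (9,18) (4,44/3)]
4. After y ≤ 13: [(4,13) (4,11) (18,11) (18,38/3) (197/11,13)]
5. Canonical ring: [(4,11) (18,11) (18,38/3) (197/11,13) (4,13)]

Clipped polygon: [(4,11) (18,11) (18,38/3) (197/11,13) (4,13)]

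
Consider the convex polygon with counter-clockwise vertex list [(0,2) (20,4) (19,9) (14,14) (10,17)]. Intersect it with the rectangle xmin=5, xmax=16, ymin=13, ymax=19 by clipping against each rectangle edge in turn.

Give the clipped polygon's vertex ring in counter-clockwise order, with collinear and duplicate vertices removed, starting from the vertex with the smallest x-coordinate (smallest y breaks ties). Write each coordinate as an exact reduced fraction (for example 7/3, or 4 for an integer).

1. After x ≥ 5: [(5,19/2) (5,5/2) (20,4) (19,9) (14,14) (10,17)]
2. After x ≤ 16: [(5,19/2) (5,5/2) (16,18/5) (16,12) (14,14) (10,17)]
3. After y ≥ 13: [(22/3,13) (15,13) (14,14) (10,17)]
4. After y ≤ 19: [(22/3,13) (15,13) (14,14) (10,17)]
5. Canonical ring: [(22/3,13) (15,13) (14,14) (10,17)]

Clipped polygon: [(22/3,13) (15,13) (14,14) (10,17)]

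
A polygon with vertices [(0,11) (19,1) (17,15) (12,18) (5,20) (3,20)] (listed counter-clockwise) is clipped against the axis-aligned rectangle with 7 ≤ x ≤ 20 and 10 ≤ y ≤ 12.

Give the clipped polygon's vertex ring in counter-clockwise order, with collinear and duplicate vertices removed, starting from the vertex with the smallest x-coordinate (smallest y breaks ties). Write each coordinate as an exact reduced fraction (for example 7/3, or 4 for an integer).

Clipped polygon: [(7,10) (124/7,10) (122/7,12) (7,12)]

1. After x ≥ 7: [(7,139/19) (19,1) (17,15) (12,18) (7,136/7)]
2. After x ≤ 20: [(7,139/19) (19,1) (17,15) (12,18) (7,136/7)]
3. After y ≥ 10: [(7,10) (124/7,10) (17,15) (12,18) (7,136/7)]
4. After y ≤ 12: [(7,12) (7,10) (124/7,10) (122/7,12)]
5. Canonical ring: [(7,10) (124/7,10) (122/7,12) (7,12)]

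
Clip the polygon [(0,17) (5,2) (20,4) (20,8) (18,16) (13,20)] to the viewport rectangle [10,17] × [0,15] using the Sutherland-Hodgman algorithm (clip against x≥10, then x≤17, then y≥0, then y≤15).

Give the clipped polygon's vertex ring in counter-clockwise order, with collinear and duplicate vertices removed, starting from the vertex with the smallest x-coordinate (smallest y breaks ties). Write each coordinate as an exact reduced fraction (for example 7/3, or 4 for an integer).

1. After x ≥ 10: [(10,251/13) (10,8/3) (20,4) (20,8) (18,16) (13,20)]
2. After x ≤ 17: [(10,251/13) (10,8/3) (17,18/5) (17,84/5) (13,20)]
3. After y ≥ 0: [(10,251/13) (10,8/3) (17,18/5) (17,84/5) (13,20)]
4. After y ≤ 15: [(10,15) (10,8/3) (17,18/5) (17,15)]
5. Canonical ring: [(10,8/3) (17,18/5) (17,15) (10,15)]

Clipped polygon: [(10,8/3) (17,18/5) (17,15) (10,15)]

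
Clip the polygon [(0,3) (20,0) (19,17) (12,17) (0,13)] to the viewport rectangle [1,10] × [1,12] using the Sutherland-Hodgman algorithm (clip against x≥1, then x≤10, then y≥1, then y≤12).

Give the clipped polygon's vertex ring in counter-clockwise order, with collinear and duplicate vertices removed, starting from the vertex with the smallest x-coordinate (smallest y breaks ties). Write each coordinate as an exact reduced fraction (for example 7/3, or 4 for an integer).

1. After x ≥ 1: [(1,57/20) (20,0) (19,17) (12,17) (1,40/3)]
2. After x ≤ 10: [(1,57/20) (10,3/2) (10,49/3) (1,40/3)]
3. After y ≥ 1: [(1,57/20) (10,3/2) (10,49/3) (1,40/3)]
4. After y ≤ 12: [(1,12) (1,57/20) (10,3/2) (10,12)]
5. Canonical ring: [(1,57/20) (10,3/2) (10,12) (1,12)]

Clipped polygon: [(1,57/20) (10,3/2) (10,12) (1,12)]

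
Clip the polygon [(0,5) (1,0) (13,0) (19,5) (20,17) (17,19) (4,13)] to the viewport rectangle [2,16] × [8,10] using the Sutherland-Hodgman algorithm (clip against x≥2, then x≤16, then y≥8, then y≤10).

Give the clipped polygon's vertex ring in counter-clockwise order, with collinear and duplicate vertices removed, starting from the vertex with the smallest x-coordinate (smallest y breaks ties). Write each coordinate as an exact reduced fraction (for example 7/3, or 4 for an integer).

1. After x ≥ 2: [(2,9) (2,0) (13,0) (19,5) (20,17) (17,19) (4,13)]
2. After x ≤ 16: [(2,9) (2,0) (13,0) (16,5/2) (16,241/13) (4,13)]
3. After y ≥ 8: [(2,9) (2,8) (16,8) (16,241/13) (4,13)]
4. After y ≤ 10: [(5/2,10) (2,9) (2,8) (16,8) (16,10)]
5. Canonical ring: [(2,8) (16,8) (16,10) (5/2,10) (2,9)]

Clipped polygon: [(2,8) (16,8) (16,10) (5/2,10) (2,9)]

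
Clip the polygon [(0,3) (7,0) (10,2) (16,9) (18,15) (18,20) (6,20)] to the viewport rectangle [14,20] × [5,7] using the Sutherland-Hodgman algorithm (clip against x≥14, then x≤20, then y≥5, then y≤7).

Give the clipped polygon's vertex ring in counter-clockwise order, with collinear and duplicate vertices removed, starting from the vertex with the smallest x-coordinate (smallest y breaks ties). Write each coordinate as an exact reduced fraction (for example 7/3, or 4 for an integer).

1. After x ≥ 14: [(14,20/3) (16,9) (18,15) (18,20) (14,20)]
2. After x ≤ 20: [(14,20/3) (16,9) (18,15) (18,20) (14,20)]
3. After y ≥ 5: [(14,20/3) (16,9) (18,15) (18,20) (14,20)]
4. After y ≤ 7: [(14,7) (14,20/3) (100/7,7)]
5. Canonical ring: [(14,20/3) (100/7,7) (14,7)]

Clipped polygon: [(14,20/3) (100/7,7) (14,7)]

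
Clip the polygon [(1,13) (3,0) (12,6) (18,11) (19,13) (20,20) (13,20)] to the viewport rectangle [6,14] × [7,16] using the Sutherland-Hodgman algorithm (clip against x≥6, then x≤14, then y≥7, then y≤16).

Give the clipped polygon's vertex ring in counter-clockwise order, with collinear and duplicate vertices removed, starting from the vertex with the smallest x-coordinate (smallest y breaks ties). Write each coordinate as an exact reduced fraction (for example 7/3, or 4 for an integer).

Clipped polygon: [(6,7) (66/5,7) (14,23/3) (14,16) (43/7,16) (6,191/12)]

1. After x ≥ 6: [(6,191/12) (6,2) (12,6) (18,11) (19,13) (20,20) (13,20)]
2. After x ≤ 14: [(6,191/12) (6,2) (12,6) (14,23/3) (14,20) (13,20)]
3. After y ≥ 7: [(6,191/12) (6,7) (66/5,7) (14,23/3) (14,20) (13,20)]
4. After y ≤ 16: [(43/7,16) (6,191/12) (6,7) (66/5,7) (14,23/3) (14,16)]
5. Canonical ring: [(6,7) (66/5,7) (14,23/3) (14,16) (43/7,16) (6,191/12)]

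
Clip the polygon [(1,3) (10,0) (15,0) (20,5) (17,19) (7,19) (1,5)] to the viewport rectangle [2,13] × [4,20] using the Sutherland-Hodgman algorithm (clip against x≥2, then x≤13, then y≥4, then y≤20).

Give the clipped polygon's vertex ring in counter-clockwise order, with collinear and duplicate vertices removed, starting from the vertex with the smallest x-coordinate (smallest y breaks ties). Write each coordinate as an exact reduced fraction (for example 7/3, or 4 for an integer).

Clipped polygon: [(2,4) (13,4) (13,19) (7,19) (2,22/3)]

1. After x ≥ 2: [(2,8/3) (10,0) (15,0) (20,5) (17,19) (7,19) (2,22/3)]
2. After x ≤ 13: [(2,8/3) (10,0) (13,0) (13,19) (7,19) (2,22/3)]
3. After y ≥ 4: [(2,4) (13,4) (13,19) (7,19) (2,22/3)]
4. After y ≤ 20: [(2,4) (13,4) (13,19) (7,19) (2,22/3)]
5. Canonical ring: [(2,4) (13,4) (13,19) (7,19) (2,22/3)]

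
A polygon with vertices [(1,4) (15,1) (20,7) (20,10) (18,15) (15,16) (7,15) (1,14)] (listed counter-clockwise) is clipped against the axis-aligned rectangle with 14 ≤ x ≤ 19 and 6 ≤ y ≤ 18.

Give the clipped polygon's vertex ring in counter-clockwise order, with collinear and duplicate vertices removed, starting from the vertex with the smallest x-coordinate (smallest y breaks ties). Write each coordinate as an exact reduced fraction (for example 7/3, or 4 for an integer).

1. After x ≥ 14: [(14,17/14) (15,1) (20,7) (20,10) (18,15) (15,16) (14,127/8)]
2. After x ≤ 19: [(14,17/14) (15,1) (19,29/5) (19,25/2) (18,15) (15,16) (14,127/8)]
3. After y ≥ 6: [(14,6) (19,6) (19,25/2) (18,15) (15,16) (14,127/8)]
4. After y ≤ 18: [(14,6) (19,6) (19,25/2) (18,15) (15,16) (14,127/8)]
5. Canonical ring: [(14,6) (19,6) (19,25/2) (18,15) (15,16) (14,127/8)]

Clipped polygon: [(14,6) (19,6) (19,25/2) (18,15) (15,16) (14,127/8)]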